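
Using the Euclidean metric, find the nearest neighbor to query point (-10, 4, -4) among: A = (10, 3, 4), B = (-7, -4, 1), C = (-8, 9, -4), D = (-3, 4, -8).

Distances: d(A) ≈ 21.5639, d(B) ≈ 9.8995, d(C) ≈ 5.3852, d(D) ≈ 8.0623. Nearest: C = (-8, 9, -4) with distance 5.3852.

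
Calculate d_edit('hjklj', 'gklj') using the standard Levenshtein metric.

Let D[i][j] be the edit distance between the first i characters of 'hjklj' and the first j characters of 'gklj', with D[i][0] = i, D[0][j] = j, and D[i][j] = D[i-1][j-1] if the characters match, else 1 + min(D[i-1][j], D[i][j-1], D[i-1][j-1]). Filling the table (rows: prefixes of 'hjklj', columns: prefixes of 'gklj'):
     ε  g  k  l  j
  ε  0  1  2  3  4
  h  1  1  2  3  4
  j  2  2  2  3  3
  k  3  3  2  3  4
  l  4  4  3  2  3
  j  5  5  4  3  2
The bottom-right entry gives D[5][4] = 2, so no sequence of fewer than 2 edits works. Backtracking through the table gives one optimal edit sequence (2 edits):
  hjklj → jklj (del h @1)
  jklj → gklj (sub j→g @1)
Edit distance = 2.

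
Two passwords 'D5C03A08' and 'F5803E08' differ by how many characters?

Differing positions: 1, 3, 6. Hamming distance = 3.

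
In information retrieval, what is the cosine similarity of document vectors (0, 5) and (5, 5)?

With u = (0, 5), v = (5, 5):
u·v = 0·5 + 5·5 = 0 + 25 = 25.
|u| = √(0² + 5²) = √25, |v| = √(5² + 5²) = √50, so |u||v| = √(25·50) = √1250.
cos θ = (u·v)/(|u||v|) = 25/√1250 ≈ 0.7071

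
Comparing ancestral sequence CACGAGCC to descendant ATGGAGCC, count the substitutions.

Differing positions: 1, 2, 3. Hamming distance = 3.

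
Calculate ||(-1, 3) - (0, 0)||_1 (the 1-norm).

Σ|x_i - y_i| = |-1 - 0| + |3 - 0| = 1 + 3 = 4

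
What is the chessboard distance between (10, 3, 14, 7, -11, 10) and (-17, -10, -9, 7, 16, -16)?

max(|x_i - y_i|) = max(|10 - (-17)|, |3 - (-10)|, |14 - (-9)|, |7 - 7|, |-11 - 16|, |10 - (-16)|) = max(27, 13, 23, 0, 27, 26) = 27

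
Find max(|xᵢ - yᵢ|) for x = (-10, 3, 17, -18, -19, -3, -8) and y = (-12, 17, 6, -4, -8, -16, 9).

max(|x_i - y_i|) = max(|-10 - (-12)|, |3 - 17|, |17 - 6|, |-18 - (-4)|, |-19 - (-8)|, |-3 - (-16)|, |-8 - 9|) = max(2, 14, 11, 14, 11, 13, 17) = 17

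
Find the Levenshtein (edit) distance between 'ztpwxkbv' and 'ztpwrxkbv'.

Let D[i][j] be the edit distance between the first i characters of 'ztpwxkbv' and the first j characters of 'ztpwrxkbv', with D[i][0] = i, D[0][j] = j, and D[i][j] = D[i-1][j-1] if the characters match, else 1 + min(D[i-1][j], D[i][j-1], D[i-1][j-1]). Filling the table (rows: prefixes of 'ztpwxkbv', columns: prefixes of 'ztpwrxkbv'):
     ε  z  t  p  w  r  x  k  b  v
  ε  0  1  2  3  4  5  6  7  8  9
  z  1  0  1  2  3  4  5  6  7  8
  t  2  1  0  1  2  3  4  5  6  7
  p  3  2  1  0  1  2  3  4  5  6
  w  4  3  2  1  0  1  2  3  4  5
  x  5  4  3  2  1  1  1  2  3  4
  k  6  5  4  3  2  2  2  1  2  3
  b  7  6  5  4  3  3  3  2  1  2
  v  8  7  6  5  4  4  4  3  2  1
The bottom-right entry gives D[8][9] = 1, so no sequence of fewer than 1 edit works. Backtracking through the table gives one optimal edit sequence (1 edit):
  ztpwxkbv → ztpwrxkbv (ins r @5)
Edit distance = 1.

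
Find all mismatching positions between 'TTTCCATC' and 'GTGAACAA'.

Differing positions: 1, 3, 4, 5, 6, 7, 8. Hamming distance = 7.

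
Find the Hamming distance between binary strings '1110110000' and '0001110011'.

Differing positions: 1, 2, 3, 4, 9, 10. Hamming distance = 6.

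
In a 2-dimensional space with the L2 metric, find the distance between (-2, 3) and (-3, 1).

(Σ|x_i - y_i|^2)^(1/2) = (|-2 - (-3)|^2 + |3 - 1|^2)^(1/2)
= (1^2 + 2^2)^(1/2) = (1 + 4)^(1/2) = (5)^(1/2) ≈ 2.2361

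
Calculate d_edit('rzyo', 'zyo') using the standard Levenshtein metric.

Let D[i][j] be the edit distance between the first i characters of 'rzyo' and the first j characters of 'zyo', with D[i][0] = i, D[0][j] = j, and D[i][j] = D[i-1][j-1] if the characters match, else 1 + min(D[i-1][j], D[i][j-1], D[i-1][j-1]). Filling the table (rows: prefixes of 'rzyo', columns: prefixes of 'zyo'):
     ε  z  y  o
  ε  0  1  2  3
  r  1  1  2  3
  z  2  1  2  3
  y  3  2  1  2
  o  4  3  2  1
The bottom-right entry gives D[4][3] = 1, so no sequence of fewer than 1 edit works. Backtracking through the table gives one optimal edit sequence (1 edit):
  rzyo → zyo (del r @1)
Edit distance = 1.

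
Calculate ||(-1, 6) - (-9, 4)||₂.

√(Σ(x_i - y_i)²) = √((-1 - (-9))² + (6 - 4)²)
= √(8² + 2²) = √(64 + 4) = √68 ≈ 8.2462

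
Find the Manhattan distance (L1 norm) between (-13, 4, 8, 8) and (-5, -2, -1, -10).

Σ|x_i - y_i| = |-13 - (-5)| + |4 - (-2)| + |8 - (-1)| + |8 - (-10)| = 8 + 6 + 9 + 18 = 41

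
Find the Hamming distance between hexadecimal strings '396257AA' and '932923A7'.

Differing positions: 1, 2, 3, 4, 5, 6, 8. Hamming distance = 7.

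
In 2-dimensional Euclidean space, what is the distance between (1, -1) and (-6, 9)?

√(Σ(x_i - y_i)²) = √((1 - (-6))² + (-1 - 9)²)
= √(7² + (-10)²) = √(49 + 100) = √149 ≈ 12.2066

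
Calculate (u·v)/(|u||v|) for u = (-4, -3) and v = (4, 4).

With u = (-4, -3), v = (4, 4):
u·v = (-4)·4 + (-3)·4 = (-16) + (-12) = -28.
|u| = √((-4)² + (-3)²) = √25, |v| = √(4² + 4²) = √32, so |u||v| = √(25·32) = √800.
cos θ = (u·v)/(|u||v|) = -28/√800 ≈ -0.9899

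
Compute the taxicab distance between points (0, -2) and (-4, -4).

Σ|x_i - y_i| = |0 - (-4)| + |-2 - (-4)| = 4 + 2 = 6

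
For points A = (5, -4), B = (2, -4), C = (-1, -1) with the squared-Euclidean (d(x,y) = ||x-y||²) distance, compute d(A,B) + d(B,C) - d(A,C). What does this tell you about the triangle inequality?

d(A,B) = 3² + 0² = 9, d(B,C) = 3² + 3² = 18, d(A,C) = 6² + 3² = 45.
d(A,B) + d(B,C) - d(A,C) = 9 + 18 - 45 = 27 - 45 = -18. This is < 0, so the triangle inequality FAILS for these points (squared-Euclidean is not a metric).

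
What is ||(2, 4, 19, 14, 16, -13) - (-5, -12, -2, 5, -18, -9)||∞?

max(|x_i - y_i|) = max(|2 - (-5)|, |4 - (-12)|, |19 - (-2)|, |14 - 5|, |16 - (-18)|, |-13 - (-9)|) = max(7, 16, 21, 9, 34, 4) = 34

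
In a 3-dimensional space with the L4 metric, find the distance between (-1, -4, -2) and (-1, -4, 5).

(Σ|x_i - y_i|^4)^(1/4) = (|-1 - (-1)|^4 + |-4 - (-4)|^4 + |-2 - 5|^4)^(1/4)
= (0^4 + 0^4 + 7^4)^(1/4) = (0 + 0 + 2401)^(1/4) = (2401)^(1/4) = 7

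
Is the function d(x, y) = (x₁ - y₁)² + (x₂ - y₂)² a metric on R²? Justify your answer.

No. The squared Euclidean distance fails the triangle inequality. Counterexample: x = (0, 0), y = (3, 4), z = (6, 8). d(x,z) = 6² + 8² = 100, but d(x,y) + d(y,z) = (3² + 4²) + (3² + 4²) = 25 + 25 = 50. Since 100 > 50, the triangle inequality is violated. (Note: √d, the ordinary Euclidean distance, IS a metric.)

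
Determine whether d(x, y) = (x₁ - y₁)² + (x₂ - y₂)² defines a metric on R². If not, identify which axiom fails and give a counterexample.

No. The squared Euclidean distance fails the triangle inequality. Counterexample: x = (0, 0), y = (2, 3), z = (4, 6). d(x,z) = 4² + 6² = 52, but d(x,y) + d(y,z) = (2² + 3²) + (2² + 3²) = 13 + 13 = 26. Since 52 > 26, the triangle inequality is violated. (Note: √d, the ordinary Euclidean distance, IS a metric.)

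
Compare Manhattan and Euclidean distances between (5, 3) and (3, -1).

L1 = |5 - 3| + |3 - (-1)| = 2 + 4 = 6
L2 = √(2² + 4²) = √20 ≈ 4.4721
L1 ≥ L2 always (equality iff movement is along one axis); L1 > L2 here.
Ratio L1/L2 = 6/√20 ≈ 1.3416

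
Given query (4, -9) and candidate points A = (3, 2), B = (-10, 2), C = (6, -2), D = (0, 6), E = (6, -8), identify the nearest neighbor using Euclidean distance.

Distances: d(A) ≈ 11.0454, d(B) ≈ 17.8045, d(C) ≈ 7.2801, d(D) ≈ 15.5242, d(E) ≈ 2.2361. Nearest: E = (6, -8) with distance 2.2361.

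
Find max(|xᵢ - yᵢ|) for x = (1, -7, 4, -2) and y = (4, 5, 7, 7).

max(|x_i - y_i|) = max(|1 - 4|, |-7 - 5|, |4 - 7|, |-2 - 7|) = max(3, 12, 3, 9) = 12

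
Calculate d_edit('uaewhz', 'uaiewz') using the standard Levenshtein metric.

Let D[i][j] be the edit distance between the first i characters of 'uaewhz' and the first j characters of 'uaiewz', with D[i][0] = i, D[0][j] = j, and D[i][j] = D[i-1][j-1] if the characters match, else 1 + min(D[i-1][j], D[i][j-1], D[i-1][j-1]). Filling the table (rows: prefixes of 'uaewhz', columns: prefixes of 'uaiewz'):
     ε  u  a  i  e  w  z
  ε  0  1  2  3  4  5  6
  u  1  0  1  2  3  4  5
  a  2  1  0  1  2  3  4
  e  3  2  1  1  1  2  3
  w  4  3  2  2  2  1  2
  h  5  4  3  3  3  2  2
  z  6  5  4  4  4  3  2
The bottom-right entry gives D[6][6] = 2, so no sequence of fewer than 2 edits works. Backtracking through the table gives one optimal edit sequence (2 edits):
  uaewhz → uaiewhz (ins i @3)
  uaiewhz → uaiewz (del h @6)
Edit distance = 2.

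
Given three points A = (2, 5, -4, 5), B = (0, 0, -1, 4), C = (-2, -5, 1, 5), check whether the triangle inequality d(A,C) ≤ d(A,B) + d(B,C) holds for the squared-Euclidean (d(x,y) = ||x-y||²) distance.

d(A,B) = 2² + 5² + 3² + 1² = 39, d(B,C) = 2² + 5² + 2² + 1² = 34, d(A,C) = 4² + 10² + 5² + 0² = 141.
d(A,C) = 141 > 39 + 34 = 73. Triangle inequality is VIOLATED. (Squared-Euclidean is not a metric — this is a counterexample.)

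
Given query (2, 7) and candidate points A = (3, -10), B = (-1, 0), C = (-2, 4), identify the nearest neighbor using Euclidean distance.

Distances: d(A) ≈ 17.0294, d(B) ≈ 7.6158, d(C) = 5. Nearest: C = (-2, 4) with distance 5.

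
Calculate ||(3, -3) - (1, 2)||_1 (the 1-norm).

Σ|x_i - y_i| = |3 - 1| + |-3 - 2| = 2 + 5 = 7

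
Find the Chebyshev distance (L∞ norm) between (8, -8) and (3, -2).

max(|x_i - y_i|) = max(|8 - 3|, |-8 - (-2)|) = max(5, 6) = 6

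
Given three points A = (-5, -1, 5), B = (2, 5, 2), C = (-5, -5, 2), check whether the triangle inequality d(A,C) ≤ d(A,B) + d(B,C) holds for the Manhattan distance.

d(A,B) = 7 + 6 + 3 = 16, d(B,C) = 7 + 10 + 0 = 17, d(A,C) = 0 + 4 + 3 = 7.
d(A,C) = 7 ≤ 16 + 17 = 33. Triangle inequality is satisfied.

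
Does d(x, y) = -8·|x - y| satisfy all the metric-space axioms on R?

No. With c = -8 < 0, d fails non-negativity: d(2, 8) = -8·|2 - 8| = -8·6 = -48 < 0.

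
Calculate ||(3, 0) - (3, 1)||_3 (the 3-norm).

(Σ|x_i - y_i|^3)^(1/3) = (|3 - 3|^3 + |0 - 1|^3)^(1/3)
= (0^3 + 1^3)^(1/3) = (0 + 1)^(1/3) = (1)^(1/3) = 1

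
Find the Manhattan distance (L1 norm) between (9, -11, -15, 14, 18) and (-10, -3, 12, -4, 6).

Σ|x_i - y_i| = |9 - (-10)| + |-11 - (-3)| + |-15 - 12| + |14 - (-4)| + |18 - 6| = 19 + 8 + 27 + 18 + 12 = 84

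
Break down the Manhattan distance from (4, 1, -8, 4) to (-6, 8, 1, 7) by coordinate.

Σ|x_i - y_i| = |4 - (-6)| + |1 - 8| + |-8 - 1| + |4 - 7| = 10 + 7 + 9 + 3 = 29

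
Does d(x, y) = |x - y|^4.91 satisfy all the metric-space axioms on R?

No. d(x,y) = |x-y|^4.91 fails the triangle inequality since p = 4.91 > 1. Counterexample: x = -2, y = 3, z = 5. d(x,z) = |-2 - 5|^4.91 = 7^4.91 ≈ 14106.8931, but d(x,y) + d(y,z) = 5^4.91 + 2^4.91 ≈ 2703.6018 + 30.0647 = 2733.6665. Since 14106.8931 > 2733.6665, the triangle inequality is violated.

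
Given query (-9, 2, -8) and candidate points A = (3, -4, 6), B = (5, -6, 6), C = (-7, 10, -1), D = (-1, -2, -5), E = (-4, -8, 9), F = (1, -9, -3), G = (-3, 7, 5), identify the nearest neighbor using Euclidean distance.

Distances: d(A) ≈ 19.3907, d(B) ≈ 21.3542, d(C) ≈ 10.8167, d(D) ≈ 9.434, d(E) ≈ 20.347, d(F) ≈ 15.6844, d(G) ≈ 15.1658. Nearest: D = (-1, -2, -5) with distance 9.434.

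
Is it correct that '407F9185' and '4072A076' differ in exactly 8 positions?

Differing positions: 4, 5, 6, 7, 8. Hamming distance = 5, so the claim that d_H = 8 is false.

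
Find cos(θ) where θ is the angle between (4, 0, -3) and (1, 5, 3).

With u = (4, 0, -3), v = (1, 5, 3):
u·v = 4·1 + 0·5 + (-3)·3 = 4 + 0 + (-9) = -5.
|u| = √(4² + 0² + (-3)²) = √25, |v| = √(1² + 5² + 3²) = √35, so |u||v| = √(25·35) = √875.
cos θ = (u·v)/(|u||v|) = -5/√875 ≈ -0.169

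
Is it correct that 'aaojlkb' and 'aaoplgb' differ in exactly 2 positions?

Differing positions: 4, 6. Hamming distance = 2, so the claim is true.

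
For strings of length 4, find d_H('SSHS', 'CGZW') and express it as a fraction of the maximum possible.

Differing positions: 1, 2, 3, 4. Hamming distance = 4. The maximum possible Hamming distance for length-4 strings is 4, so d_H/4 = 4/4 = 1.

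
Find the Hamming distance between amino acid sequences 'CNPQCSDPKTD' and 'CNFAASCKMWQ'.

Differing positions: 3, 4, 5, 7, 8, 9, 10, 11. Hamming distance = 8.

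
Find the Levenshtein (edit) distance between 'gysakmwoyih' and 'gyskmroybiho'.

Let D[i][j] be the edit distance between the first i characters of 'gysakmwoyih' and the first j characters of 'gyskmroybiho', with D[i][0] = i, D[0][j] = j, and D[i][j] = D[i-1][j-1] if the characters match, else 1 + min(D[i-1][j], D[i][j-1], D[i-1][j-1]). Filling the table (rows: prefixes of 'gysakmwoyih', columns: prefixes of 'gyskmroybiho'):
     ε  g  y  s  k  m  r  o  y  b  i  h  o
  ε  0  1  2  3  4  5  6  7  8  9 10 11 12
  g  1  0  1  2  3  4  5  6  7  8  9 10 11
  y  2  1  0  1  2  3  4  5  6  7  8  9 10
  s  3  2  1  0  1  2  3  4  5  6  7  8  9
  a  4  3  2  1  1  2  3  4  5  6  7  8  9
  k  5  4  3  2  1  2  3  4  5  6  7  8  9
  m  6  5  4  3  2  1  2  3  4  5  6  7  8
  w  7  6  5  4  3  2  2  3  4  5  6  7  8
  o  8  7  6  5  4  3  3  2  3  4  5  6  7
  y  9  8  7  6  5  4  4  3  2  3  4  5  6
  i 10  9  8  7  6  5  5  4  3  3  3  4  5
  h 11 10  9  8  7  6  6  5  4  4  4  3  4
The bottom-right entry gives D[11][12] = 4, so no sequence of fewer than 4 edits works. Backtracking through the table gives one optimal edit sequence (4 edits):
  gysakmwoyih → gyskmwoyih (del a @4)
  gyskmwoyih → gyskmroyih (sub w→r @6)
  gyskmroyih → gyskmroybih (ins b @9)
  gyskmroybih → gyskmroybiho (ins o @12)
Edit distance = 4.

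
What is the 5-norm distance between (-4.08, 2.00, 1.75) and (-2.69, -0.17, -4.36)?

(Σ|x_i - y_i|^5)^(1/5) = (|-4.08 - (-2.69)|^5 + |2 - (-0.17)|^5 + |1.75 - (-4.36)|^5)^(1/5)
= (1.39^5 + 2.17^5 + 6.11^5)^(1/5) ≈ (5.1889 + 48.117 + 8515.4196)^(1/5) = (8568.7255)^(1/5) ≈ 6.1176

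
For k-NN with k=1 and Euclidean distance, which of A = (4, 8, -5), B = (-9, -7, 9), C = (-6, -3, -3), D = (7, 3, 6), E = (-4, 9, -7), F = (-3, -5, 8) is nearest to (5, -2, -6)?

Distances: d(A) ≈ 10.0995, d(B) ≈ 21.1187, d(C) ≈ 11.4455, d(D) ≈ 13.1529, d(E) ≈ 14.2478, d(F) ≈ 16.4012. Nearest: A = (4, 8, -5) with distance 10.0995.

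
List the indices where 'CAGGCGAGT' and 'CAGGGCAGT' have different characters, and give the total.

Differing positions: 5, 6. Hamming distance = 2.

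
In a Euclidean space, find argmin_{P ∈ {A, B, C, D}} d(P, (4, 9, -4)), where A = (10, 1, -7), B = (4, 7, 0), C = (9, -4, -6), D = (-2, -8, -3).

Distances: d(A) ≈ 10.4403, d(B) ≈ 4.4721, d(C) ≈ 14.0712, d(D) ≈ 18.0555. Nearest: B = (4, 7, 0) with distance 4.4721.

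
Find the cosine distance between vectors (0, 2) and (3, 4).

With u = (0, 2), v = (3, 4):
u·v = 0·3 + 2·4 = 0 + 8 = 8.
|u| = √(0² + 2²) = √4, |v| = √(3² + 4²) = √25, so |u||v| = √(4·25) = √100 = 10.
cos θ = (u·v)/(|u||v|) = 8/10 = 0.8
Cosine distance = 1 - cos θ = 1 - 0.8 = 0.2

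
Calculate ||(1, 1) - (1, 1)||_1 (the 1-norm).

Σ|x_i - y_i| = |1 - 1| + |1 - 1| = 0 + 0 = 0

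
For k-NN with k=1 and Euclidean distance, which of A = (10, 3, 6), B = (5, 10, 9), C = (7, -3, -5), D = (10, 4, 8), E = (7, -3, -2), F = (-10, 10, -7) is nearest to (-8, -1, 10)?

Distances: d(A) ≈ 18.868, d(B) ≈ 17.0587, d(C) ≈ 21.3073, d(D) ≈ 18.7883, d(E) ≈ 19.3132, d(F) ≈ 20.347. Nearest: B = (5, 10, 9) with distance 17.0587.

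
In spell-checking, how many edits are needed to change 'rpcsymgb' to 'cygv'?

Let D[i][j] be the edit distance between the first i characters of 'rpcsymgb' and the first j characters of 'cygv', with D[i][0] = i, D[0][j] = j, and D[i][j] = D[i-1][j-1] if the characters match, else 1 + min(D[i-1][j], D[i][j-1], D[i-1][j-1]). Filling the table (rows: prefixes of 'rpcsymgb', columns: prefixes of 'cygv'):
     ε  c  y  g  v
  ε  0  1  2  3  4
  r  1  1  2  3  4
  p  2  2  2  3  4
  c  3  2  3  3  4
  s  4  3  3  4  4
  y  5  4  3  4  5
  m  6  5  4  4  5
  g  7  6  5  4  5
  b  8  7  6  5  5
The bottom-right entry gives D[8][4] = 5, so no sequence of fewer than 5 edits works. Backtracking through the table gives one optimal edit sequence (5 edits):
  rpcsymgb → pcsymgb (del r @1)
  pcsymgb → csymgb (del p @1)
  csymgb → cymgb (del s @2)
  cymgb → cygb (del m @3)
  cygb → cygv (sub b→v @4)
Edit distance = 5.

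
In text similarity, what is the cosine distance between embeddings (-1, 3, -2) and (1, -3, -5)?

With u = (-1, 3, -2), v = (1, -3, -5):
u·v = (-1)·1 + 3·(-3) + (-2)·(-5) = (-1) + (-9) + 10 = 0.
|u| = √((-1)² + 3² + (-2)²) = √14, |v| = √(1² + (-3)² + (-5)²) = √35, so |u||v| = √(14·35) = √490.
cos θ = (u·v)/(|u||v|) = 0/√490 = 0
Cosine distance = 1 - cos θ = 1 - 0 = 1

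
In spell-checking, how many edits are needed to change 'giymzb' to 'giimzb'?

Let D[i][j] be the edit distance between the first i characters of 'giymzb' and the first j characters of 'giimzb', with D[i][0] = i, D[0][j] = j, and D[i][j] = D[i-1][j-1] if the characters match, else 1 + min(D[i-1][j], D[i][j-1], D[i-1][j-1]). Filling the table (rows: prefixes of 'giymzb', columns: prefixes of 'giimzb'):
     ε  g  i  i  m  z  b
  ε  0  1  2  3  4  5  6
  g  1  0  1  2  3  4  5
  i  2  1  0  1  2  3  4
  y  3  2  1  1  2  3  4
  m  4  3  2  2  1  2  3
  z  5  4  3  3  2  1  2
  b  6  5  4  4  3  2  1
The bottom-right entry gives D[6][6] = 1, so no sequence of fewer than 1 edit works. Backtracking through the table gives one optimal edit sequence (1 edit):
  giymzb → giimzb (sub y→i @3)
Edit distance = 1.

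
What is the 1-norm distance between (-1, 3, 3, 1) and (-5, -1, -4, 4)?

Σ|x_i - y_i| = |-1 - (-5)| + |3 - (-1)| + |3 - (-4)| + |1 - 4| = 4 + 4 + 7 + 3 = 18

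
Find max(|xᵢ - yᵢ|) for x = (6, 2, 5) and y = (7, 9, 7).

max(|x_i - y_i|) = max(|6 - 7|, |2 - 9|, |5 - 7|) = max(1, 7, 2) = 7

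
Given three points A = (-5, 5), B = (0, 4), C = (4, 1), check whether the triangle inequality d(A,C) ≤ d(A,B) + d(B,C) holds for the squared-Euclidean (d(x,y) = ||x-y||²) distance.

d(A,B) = 5² + 1² = 26, d(B,C) = 4² + 3² = 25, d(A,C) = 9² + 4² = 97.
d(A,C) = 97 > 26 + 25 = 51. Triangle inequality is VIOLATED. (Squared-Euclidean is not a metric — this is a counterexample.)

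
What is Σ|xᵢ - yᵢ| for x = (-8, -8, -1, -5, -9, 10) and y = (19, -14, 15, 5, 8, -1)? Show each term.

Σ|x_i - y_i| = |-8 - 19| + |-8 - (-14)| + |-1 - 15| + |-5 - 5| + |-9 - 8| + |10 - (-1)| = 27 + 6 + 16 + 10 + 17 + 11 = 87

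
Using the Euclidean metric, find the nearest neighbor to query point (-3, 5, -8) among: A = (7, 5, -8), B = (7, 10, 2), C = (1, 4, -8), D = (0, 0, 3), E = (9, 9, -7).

Distances: d(A) = 10, d(B) = 15, d(C) ≈ 4.1231, d(D) ≈ 12.4499, d(E) ≈ 12.6886. Nearest: C = (1, 4, -8) with distance 4.1231.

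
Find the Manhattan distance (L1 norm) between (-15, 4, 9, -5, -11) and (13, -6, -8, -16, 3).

Σ|x_i - y_i| = |-15 - 13| + |4 - (-6)| + |9 - (-8)| + |-5 - (-16)| + |-11 - 3| = 28 + 10 + 17 + 11 + 14 = 80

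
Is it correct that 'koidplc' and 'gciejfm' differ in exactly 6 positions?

Differing positions: 1, 2, 4, 5, 6, 7. Hamming distance = 6, so the claim is true.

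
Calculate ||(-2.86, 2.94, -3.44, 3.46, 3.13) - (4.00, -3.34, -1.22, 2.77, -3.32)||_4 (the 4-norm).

(Σ|x_i - y_i|^4)^(1/4) = (|-2.86 - 4|^4 + |2.94 - (-3.34)|^4 + |-3.44 - (-1.22)|^4 + |3.46 - 2.77|^4 + |3.13 - (-3.32)|^4)^(1/4)
= (6.86^4 + 6.28^4 + 2.22^4 + 0.69^4 + 6.45^4)^(1/4) ≈ (2214.606 + 1555.3874 + 24.2891 + 0.2267 + 1730.768)^(1/4) = (5525.2772)^(1/4) ≈ 8.6216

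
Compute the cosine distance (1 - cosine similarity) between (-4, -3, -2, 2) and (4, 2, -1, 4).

With u = (-4, -3, -2, 2), v = (4, 2, -1, 4):
u·v = (-4)·4 + (-3)·2 + (-2)·(-1) + 2·4 = (-16) + (-6) + 2 + 8 = -12.
|u| = √((-4)² + (-3)² + (-2)² + 2²) = √33, |v| = √(4² + 2² + (-1)² + 4²) = √37, so |u||v| = √(33·37) = √1221.
cos θ = (u·v)/(|u||v|) = -12/√1221 ≈ -0.3434
Cosine distance = 1 - cos θ ≈ 1 - (-0.3434) = 1.3434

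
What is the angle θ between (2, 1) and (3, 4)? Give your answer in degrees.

With u = (2, 1), v = (3, 4):
u·v = 2·3 + 1·4 = 6 + 4 = 10.
|u| = √(2² + 1²) = √5, |v| = √(3² + 4²) = √25, so |u||v| = √(5·25) = √125.
cos θ = (u·v)/(|u||v|) = 10/√125 ≈ 0.894427
θ = arccos(0.894427) ≈ 26.57°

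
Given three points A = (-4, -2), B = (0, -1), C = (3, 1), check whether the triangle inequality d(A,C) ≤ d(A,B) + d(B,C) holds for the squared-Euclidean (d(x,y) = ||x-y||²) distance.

d(A,B) = 4² + 1² = 17, d(B,C) = 3² + 2² = 13, d(A,C) = 7² + 3² = 58.
d(A,C) = 58 > 17 + 13 = 30. Triangle inequality is VIOLATED. (Squared-Euclidean is not a metric — this is a counterexample.)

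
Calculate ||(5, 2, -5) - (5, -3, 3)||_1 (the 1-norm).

Σ|x_i - y_i| = |5 - 5| + |2 - (-3)| + |-5 - 3| = 0 + 5 + 8 = 13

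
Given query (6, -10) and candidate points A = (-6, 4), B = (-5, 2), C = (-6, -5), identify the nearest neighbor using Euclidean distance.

Distances: d(A) ≈ 18.4391, d(B) ≈ 16.2788, d(C) = 13. Nearest: C = (-6, -5) with distance 13.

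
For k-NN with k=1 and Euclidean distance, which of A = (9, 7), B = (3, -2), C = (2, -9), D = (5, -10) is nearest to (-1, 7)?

Distances: d(A) = 10, d(B) ≈ 9.8489, d(C) ≈ 16.2788, d(D) ≈ 18.0278. Nearest: B = (3, -2) with distance 9.8489.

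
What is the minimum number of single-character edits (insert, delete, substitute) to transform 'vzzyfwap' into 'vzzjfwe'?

Let D[i][j] be the edit distance between the first i characters of 'vzzyfwap' and the first j characters of 'vzzjfwe', with D[i][0] = i, D[0][j] = j, and D[i][j] = D[i-1][j-1] if the characters match, else 1 + min(D[i-1][j], D[i][j-1], D[i-1][j-1]). Filling the table (rows: prefixes of 'vzzyfwap', columns: prefixes of 'vzzjfwe'):
     ε  v  z  z  j  f  w  e
  ε  0  1  2  3  4  5  6  7
  v  1  0  1  2  3  4  5  6
  z  2  1  0  1  2  3  4  5
  z  3  2  1  0  1  2  3  4
  y  4  3  2  1  1  2  3  4
  f  5  4  3  2  2  1  2  3
  w  6  5  4  3  3  2  1  2
  a  7  6  5  4  4  3  2  2
  p  8  7  6  5  5  4  3  3
The bottom-right entry gives D[8][7] = 3, so no sequence of fewer than 3 edits works. Backtracking through the table gives one optimal edit sequence (3 edits):
  vzzyfwap → vzzjfwap (sub y→j @4)
  vzzjfwap → vzzjfwp (del a @7)
  vzzjfwp → vzzjfwe (sub p→e @7)
Edit distance = 3.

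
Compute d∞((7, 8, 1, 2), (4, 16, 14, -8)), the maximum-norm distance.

max(|x_i - y_i|) = max(|7 - 4|, |8 - 16|, |1 - 14|, |2 - (-8)|) = max(3, 8, 13, 10) = 13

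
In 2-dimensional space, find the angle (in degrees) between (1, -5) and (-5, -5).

With u = (1, -5), v = (-5, -5):
u·v = 1·(-5) + (-5)·(-5) = (-5) + 25 = 20.
|u| = √(1² + (-5)²) = √26, |v| = √((-5)² + (-5)²) = √50, so |u||v| = √(26·50) = √1300.
cos θ = (u·v)/(|u||v|) = 20/√1300 ≈ 0.5547
θ = arccos(0.5547) ≈ 56.31°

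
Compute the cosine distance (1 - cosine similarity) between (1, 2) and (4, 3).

With u = (1, 2), v = (4, 3):
u·v = 1·4 + 2·3 = 4 + 6 = 10.
|u| = √(1² + 2²) = √5, |v| = √(4² + 3²) = √25, so |u||v| = √(5·25) = √125.
cos θ = (u·v)/(|u||v|) = 10/√125 ≈ 0.8944
Cosine distance = 1 - cos θ ≈ 1 - 0.8944 = 0.1056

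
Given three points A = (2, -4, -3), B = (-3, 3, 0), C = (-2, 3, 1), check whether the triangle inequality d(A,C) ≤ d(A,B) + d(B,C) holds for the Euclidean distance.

d(A,B) = √(5² + 7² + 3²) = √83 ≈ 9.1104, d(B,C) = √(1² + 0² + 1²) = √2 ≈ 1.4142, d(A,C) = √(4² + 7² + 4²) = √81 = 9.
d(A,C) = 9 ≤ 9.1104 + 1.4142 = 10.5246. Triangle inequality is satisfied.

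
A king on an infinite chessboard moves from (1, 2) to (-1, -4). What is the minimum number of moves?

max(|x_i - y_i|) = max(|1 - (-1)|, |2 - (-4)|) = max(2, 6) = 6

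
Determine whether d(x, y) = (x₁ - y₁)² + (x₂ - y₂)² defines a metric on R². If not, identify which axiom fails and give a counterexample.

No. The squared Euclidean distance fails the triangle inequality. Counterexample: x = (0, 0), y = (4, 4), z = (8, 8). d(x,z) = 8² + 8² = 128, but d(x,y) + d(y,z) = (4² + 4²) + (4² + 4²) = 32 + 32 = 64. Since 128 > 64, the triangle inequality is violated. (Note: √d, the ordinary Euclidean distance, IS a metric.)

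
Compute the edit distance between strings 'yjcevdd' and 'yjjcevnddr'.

Let D[i][j] be the edit distance between the first i characters of 'yjcevdd' and the first j characters of 'yjjcevnddr', with D[i][0] = i, D[0][j] = j, and D[i][j] = D[i-1][j-1] if the characters match, else 1 + min(D[i-1][j], D[i][j-1], D[i-1][j-1]). Filling the table (rows: prefixes of 'yjcevdd', columns: prefixes of 'yjjcevnddr'):
     ε  y  j  j  c  e  v  n  d  d  r
  ε  0  1  2  3  4  5  6  7  8  9 10
  y  1  0  1  2  3  4  5  6  7  8  9
  j  2  1  0  1  2  3  4  5  6  7  8
  c  3  2  1  1  1  2  3  4  5  6  7
  e  4  3  2  2  2  1  2  3  4  5  6
  v  5  4  3  3  3  2  1  2  3  4  5
  d  6  5  4  4  4  3  2  2  2  3  4
  d  7  6  5  5  5  4  3  3  2  2  3
The bottom-right entry gives D[7][10] = 3, so no sequence of fewer than 3 edits works. Backtracking through the table gives one optimal edit sequence (3 edits):
  yjcevdd → yjjcevdd (ins j @2)
  yjjcevdd → yjjcevndd (ins n @7)
  yjjcevndd → yjjcevnddr (ins r @10)
Edit distance = 3.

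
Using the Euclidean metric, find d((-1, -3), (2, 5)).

√(Σ(x_i - y_i)²) = √((-1 - 2)² + (-3 - 5)²)
= √((-3)² + (-8)²) = √(9 + 64) = √73 ≈ 8.544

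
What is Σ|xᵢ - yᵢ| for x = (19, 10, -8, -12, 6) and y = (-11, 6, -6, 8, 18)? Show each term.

Σ|x_i - y_i| = |19 - (-11)| + |10 - 6| + |-8 - (-6)| + |-12 - 8| + |6 - 18| = 30 + 4 + 2 + 20 + 12 = 68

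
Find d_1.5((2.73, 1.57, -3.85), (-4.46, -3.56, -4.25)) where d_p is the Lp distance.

(Σ|x_i - y_i|^1.5)^(1/1.5) = (|2.73 - (-4.46)|^1.5 + |1.57 - (-3.56)|^1.5 + |-3.85 - (-4.25)|^1.5)^(1/1.5)
= (7.19^1.5 + 5.13^1.5 + 0.4^1.5)^(1/1.5) ≈ (19.2794 + 11.6192 + 0.253)^(1/1.5) = (31.1516)^(1/1.5) ≈ 9.9004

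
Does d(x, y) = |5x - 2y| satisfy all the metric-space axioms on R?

No. d fails symmetry: d(8, 1) = |5·8 - 2·1| = |38| = 38, but d(1, 8) = |5·1 - 2·8| = |-11| = 11. Since 38 ≠ 11, d(x,y) ≠ d(y,x) in general.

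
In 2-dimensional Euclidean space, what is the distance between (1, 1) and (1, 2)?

√(Σ(x_i - y_i)²) = √((1 - 1)² + (1 - 2)²)
= √(0² + (-1)²) = √(0 + 1) = √1 = 1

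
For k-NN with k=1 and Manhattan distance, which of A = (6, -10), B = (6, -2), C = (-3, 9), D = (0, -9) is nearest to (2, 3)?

Distances: d(A) = 17, d(B) = 9, d(C) = 11, d(D) = 14. Nearest: B = (6, -2) with distance 9.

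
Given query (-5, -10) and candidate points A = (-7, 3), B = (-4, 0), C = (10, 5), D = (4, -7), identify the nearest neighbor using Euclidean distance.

Distances: d(A) ≈ 13.1529, d(B) ≈ 10.0499, d(C) ≈ 21.2132, d(D) ≈ 9.4868. Nearest: D = (4, -7) with distance 9.4868.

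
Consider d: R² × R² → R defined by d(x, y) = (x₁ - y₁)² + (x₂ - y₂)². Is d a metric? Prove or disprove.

No. The squared Euclidean distance fails the triangle inequality. Counterexample: x = (0, 0), y = (4, 2), z = (8, 4). d(x,z) = 8² + 4² = 80, but d(x,y) + d(y,z) = (4² + 2²) + (4² + 2²) = 20 + 20 = 40. Since 80 > 40, the triangle inequality is violated. (Note: √d, the ordinary Euclidean distance, IS a metric.)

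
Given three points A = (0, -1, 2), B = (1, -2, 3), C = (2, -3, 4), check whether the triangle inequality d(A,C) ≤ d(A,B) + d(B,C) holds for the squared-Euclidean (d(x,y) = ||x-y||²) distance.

d(A,B) = 1² + 1² + 1² = 3, d(B,C) = 1² + 1² + 1² = 3, d(A,C) = 2² + 2² + 2² = 12.
d(A,C) = 12 > 3 + 3 = 6. Triangle inequality is VIOLATED. (Squared-Euclidean is not a metric — this is a counterexample.)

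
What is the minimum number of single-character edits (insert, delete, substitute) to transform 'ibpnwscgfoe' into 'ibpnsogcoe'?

Let D[i][j] be the edit distance between the first i characters of 'ibpnwscgfoe' and the first j characters of 'ibpnsogcoe', with D[i][0] = i, D[0][j] = j, and D[i][j] = D[i-1][j-1] if the characters match, else 1 + min(D[i-1][j], D[i][j-1], D[i-1][j-1]). Filling the table (rows: prefixes of 'ibpnwscgfoe', columns: prefixes of 'ibpnsogcoe'):
     ε  i  b  p  n  s  o  g  c  o  e
  ε  0  1  2  3  4  5  6  7  8  9 10
  i  1  0  1  2  3  4  5  6  7  8  9
  b  2  1  0  1  2  3  4  5  6  7  8
  p  3  2  1  0  1  2  3  4  5  6  7
  n  4  3  2  1  0  1  2  3  4  5  6
  w  5  4  3  2  1  1  2  3  4  5  6
  s  6  5  4  3  2  1  2  3  4  5  6
  c  7  6  5  4  3  2  2  3  3  4  5
  g  8  7  6  5  4  3  3  2  3  4  5
  f  9  8  7  6  5  4  4  3  3  4  5
  o 10  9  8  7  6  5  4  4  4  3  4
  e 11 10  9  8  7  6  5  5  5  4  3
The bottom-right entry gives D[11][10] = 3, so no sequence of fewer than 3 edits works. Backtracking through the table gives one optimal edit sequence (3 edits):
  ibpnwscgfoe → ibpnscgfoe (del w @5)
  ibpnscgfoe → ibpnsogfoe (sub c→o @6)
  ibpnsogfoe → ibpnsogcoe (sub f→c @8)
Edit distance = 3.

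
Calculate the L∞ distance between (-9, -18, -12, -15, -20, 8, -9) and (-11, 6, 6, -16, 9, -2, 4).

max(|x_i - y_i|) = max(|-9 - (-11)|, |-18 - 6|, |-12 - 6|, |-15 - (-16)|, |-20 - 9|, |8 - (-2)|, |-9 - 4|) = max(2, 24, 18, 1, 29, 10, 13) = 29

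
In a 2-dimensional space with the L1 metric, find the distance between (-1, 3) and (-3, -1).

Σ|x_i - y_i| = |-1 - (-3)| + |3 - (-1)| = 2 + 4 = 6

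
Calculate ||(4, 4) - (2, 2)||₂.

√(Σ(x_i - y_i)²) = √((4 - 2)² + (4 - 2)²)
= √(2² + 2²) = √(4 + 4) = √8 ≈ 2.8284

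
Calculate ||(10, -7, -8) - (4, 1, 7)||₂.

√(Σ(x_i - y_i)²) = √((10 - 4)² + (-7 - 1)² + (-8 - 7)²)
= √(6² + (-8)² + (-15)²) = √(36 + 64 + 225) = √325 ≈ 18.0278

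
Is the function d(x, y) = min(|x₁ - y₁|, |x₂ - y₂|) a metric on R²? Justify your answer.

No. d fails identity of indiscernibles: take x = (-5, 0) and y = (-5, 9). Then d(x,y) = min(|-5 - (-5)|, |0 - 9|) = min(0, 9) = 0, yet x ≠ y.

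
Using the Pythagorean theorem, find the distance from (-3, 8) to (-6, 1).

√(Σ(x_i - y_i)²) = √((-3 - (-6))² + (8 - 1)²)
= √(3² + 7²) = √(9 + 49) = √58 ≈ 7.6158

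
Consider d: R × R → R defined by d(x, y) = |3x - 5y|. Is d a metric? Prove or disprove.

No. d fails symmetry: d(1, 8) = |3·1 - 5·8| = |-37| = 37, but d(8, 1) = |3·8 - 5·1| = |19| = 19. Since 37 ≠ 19, d(x,y) ≠ d(y,x) in general.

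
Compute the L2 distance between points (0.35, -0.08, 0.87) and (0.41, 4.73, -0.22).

(Σ|x_i - y_i|^2)^(1/2) = (|0.35 - 0.41|^2 + |-0.08 - 4.73|^2 + |0.87 - (-0.22)|^2)^(1/2)
= (0.06^2 + 4.81^2 + 1.09^2)^(1/2) = (0.0036 + 23.1361 + 1.1881)^(1/2) = (24.3278)^(1/2) ≈ 4.9323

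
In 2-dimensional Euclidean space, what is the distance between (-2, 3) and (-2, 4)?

√(Σ(x_i - y_i)²) = √((-2 - (-2))² + (3 - 4)²)
= √(0² + (-1)²) = √(0 + 1) = √1 = 1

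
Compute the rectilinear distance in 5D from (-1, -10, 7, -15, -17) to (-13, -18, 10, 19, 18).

Σ|x_i - y_i| = |-1 - (-13)| + |-10 - (-18)| + |7 - 10| + |-15 - 19| + |-17 - 18| = 12 + 8 + 3 + 34 + 35 = 92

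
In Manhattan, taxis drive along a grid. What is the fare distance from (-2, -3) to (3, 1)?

Σ|x_i - y_i| = |-2 - 3| + |-3 - 1| = 5 + 4 = 9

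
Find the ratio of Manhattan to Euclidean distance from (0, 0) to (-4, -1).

L1 = |0 - (-4)| + |0 - (-1)| = 4 + 1 = 5
L2 = √(4² + 1²) = √17 ≈ 4.1231
L1 ≥ L2 always (equality iff movement is along one axis); L1 > L2 here.
Ratio L1/L2 = 5/√17 ≈ 1.2127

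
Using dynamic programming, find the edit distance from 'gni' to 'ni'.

Let D[i][j] be the edit distance between the first i characters of 'gni' and the first j characters of 'ni', with D[i][0] = i, D[0][j] = j, and D[i][j] = D[i-1][j-1] if the characters match, else 1 + min(D[i-1][j], D[i][j-1], D[i-1][j-1]). Filling the table (rows: prefixes of 'gni', columns: prefixes of 'ni'):
     ε  n  i
  ε  0  1  2
  g  1  1  2
  n  2  1  2
  i  3  2  1
The bottom-right entry gives D[3][2] = 1, so no sequence of fewer than 1 edit works. Backtracking through the table gives one optimal edit sequence (1 edit):
  gni → ni (del g @1)
Edit distance = 1.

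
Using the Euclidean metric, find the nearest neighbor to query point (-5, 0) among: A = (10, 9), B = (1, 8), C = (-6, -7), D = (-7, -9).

Distances: d(A) ≈ 17.4929, d(B) = 10, d(C) ≈ 7.0711, d(D) ≈ 9.2195. Nearest: C = (-6, -7) with distance 7.0711.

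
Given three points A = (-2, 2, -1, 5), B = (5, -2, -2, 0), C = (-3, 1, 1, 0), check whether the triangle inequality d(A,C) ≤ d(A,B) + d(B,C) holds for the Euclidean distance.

d(A,B) = √(7² + 4² + 1² + 5²) = √91 ≈ 9.5394, d(B,C) = √(8² + 3² + 3² + 0²) = √82 ≈ 9.0554, d(A,C) = √(1² + 1² + 2² + 5²) = √31 ≈ 5.5678.
d(A,C) ≈ 5.5678 ≤ 9.5394 + 9.0554 = 18.5948. Triangle inequality is satisfied.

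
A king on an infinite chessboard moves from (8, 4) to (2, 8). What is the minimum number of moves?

max(|x_i - y_i|) = max(|8 - 2|, |4 - 8|) = max(6, 4) = 6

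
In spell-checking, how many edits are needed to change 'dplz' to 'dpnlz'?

Let D[i][j] be the edit distance between the first i characters of 'dplz' and the first j characters of 'dpnlz', with D[i][0] = i, D[0][j] = j, and D[i][j] = D[i-1][j-1] if the characters match, else 1 + min(D[i-1][j], D[i][j-1], D[i-1][j-1]). Filling the table (rows: prefixes of 'dplz', columns: prefixes of 'dpnlz'):
     ε  d  p  n  l  z
  ε  0  1  2  3  4  5
  d  1  0  1  2  3  4
  p  2  1  0  1  2  3
  l  3  2  1  1  1  2
  z  4  3  2  2  2  1
The bottom-right entry gives D[4][5] = 1, so no sequence of fewer than 1 edit works. Backtracking through the table gives one optimal edit sequence (1 edit):
  dplz → dpnlz (ins n @3)
Edit distance = 1.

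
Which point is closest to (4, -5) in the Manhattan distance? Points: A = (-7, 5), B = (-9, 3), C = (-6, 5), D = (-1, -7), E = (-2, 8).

Distances: d(A) = 21, d(B) = 21, d(C) = 20, d(D) = 7, d(E) = 19. Nearest: D = (-1, -7) with distance 7.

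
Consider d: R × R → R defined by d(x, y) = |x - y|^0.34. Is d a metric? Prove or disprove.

Yes. With 0 < p = 0.34 ≤ 1, d(x,y) = |x-y|^0.34 is a metric on R. Non-negativity and symmetry are immediate; |x-y|^0.34 = 0 ⟺ |x-y| = 0 ⟺ x = y. For the triangle inequality, the function t ↦ t^0.34 is subadditive on [0,∞) when p ≤ 1, so |x-z|^0.34 ≤ (|x-y| + |y-z|)^0.34 ≤ |x-y|^0.34 + |y-z|^0.34.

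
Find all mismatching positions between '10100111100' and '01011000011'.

Differing positions: 1, 2, 3, 4, 5, 6, 7, 8, 9, 10, 11. Hamming distance = 11.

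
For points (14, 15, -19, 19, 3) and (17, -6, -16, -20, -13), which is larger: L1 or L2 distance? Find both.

L1 = |14 - 17| + |15 - (-6)| + |-19 - (-16)| + |19 - (-20)| + |3 - (-13)| = 3 + 21 + 3 + 39 + 16 = 82
L2 = √(3² + 21² + 3² + 39² + 16²) = √2236 ≈ 47.2864
L1 ≥ L2 always (equality iff movement is along one axis); L1 > L2 here.
Ratio L1/L2 = 82/√2236 ≈ 1.7341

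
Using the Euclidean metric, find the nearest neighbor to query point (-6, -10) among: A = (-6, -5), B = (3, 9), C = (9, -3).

Distances: d(A) = 5, d(B) ≈ 21.0238, d(C) ≈ 16.5529. Nearest: A = (-6, -5) with distance 5.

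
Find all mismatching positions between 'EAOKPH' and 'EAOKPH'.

Differing positions: none. Hamming distance = 0.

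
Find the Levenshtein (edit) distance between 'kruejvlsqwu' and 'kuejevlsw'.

Let D[i][j] be the edit distance between the first i characters of 'kruejvlsqwu' and the first j characters of 'kuejevlsw', with D[i][0] = i, D[0][j] = j, and D[i][j] = D[i-1][j-1] if the characters match, else 1 + min(D[i-1][j], D[i][j-1], D[i-1][j-1]). Filling the table (rows: prefixes of 'kruejvlsqwu', columns: prefixes of 'kuejevlsw'):
     ε  k  u  e  j  e  v  l  s  w
  ε  0  1  2  3  4  5  6  7  8  9
  k  1  0  1  2  3  4  5  6  7  8
  r  2  1  1  2  3  4  5  6  7  8
  u  3  2  1  2  3  4  5  6  7  8
  e  4  3  2  1  2  3  4  5  6  7
  j  5  4  3  2  1  2  3  4  5  6
  v  6  5  4  3  2  2  2  3  4  5
  l  7  6  5  4  3  3  3  2  3  4
  s  8  7  6  5  4  4  4  3  2  3
  q  9  8  7  6  5  5  5  4  3  3
  w 10  9  8  7  6  6  6  5  4  3
  u 11 10  9  8  7  7  7  6  5  4
The bottom-right entry gives D[11][9] = 4, so no sequence of fewer than 4 edits works. Backtracking through the table gives one optimal edit sequence (4 edits):
  kruejvlsqwu → kuejvlsqwu (del r @2)
  kuejvlsqwu → kuejevlsqwu (ins e @5)
  kuejevlsqwu → kuejevlswu (del q @9)
  kuejevlswu → kuejevlsw (del u @10)
Edit distance = 4.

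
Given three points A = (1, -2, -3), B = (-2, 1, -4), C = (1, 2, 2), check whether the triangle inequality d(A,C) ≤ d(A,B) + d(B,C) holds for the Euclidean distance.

d(A,B) = √(3² + 3² + 1²) = √19 ≈ 4.3589, d(B,C) = √(3² + 1² + 6²) = √46 ≈ 6.7823, d(A,C) = √(0² + 4² + 5²) = √41 ≈ 6.4031.
d(A,C) ≈ 6.4031 ≤ 4.3589 + 6.7823 = 11.1412. Triangle inequality is satisfied.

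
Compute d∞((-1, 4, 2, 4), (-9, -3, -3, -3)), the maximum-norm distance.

max(|x_i - y_i|) = max(|-1 - (-9)|, |4 - (-3)|, |2 - (-3)|, |4 - (-3)|) = max(8, 7, 5, 7) = 8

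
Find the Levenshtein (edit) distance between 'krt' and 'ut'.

Let D[i][j] be the edit distance between the first i characters of 'krt' and the first j characters of 'ut', with D[i][0] = i, D[0][j] = j, and D[i][j] = D[i-1][j-1] if the characters match, else 1 + min(D[i-1][j], D[i][j-1], D[i-1][j-1]). Filling the table (rows: prefixes of 'krt', columns: prefixes of 'ut'):
     ε  u  t
  ε  0  1  2
  k  1  1  2
  r  2  2  2
  t  3  3  2
The bottom-right entry gives D[3][2] = 2, so no sequence of fewer than 2 edits works. Backtracking through the table gives one optimal edit sequence (2 edits):
  krt → rt (del k @1)
  rt → ut (sub r→u @1)
Edit distance = 2.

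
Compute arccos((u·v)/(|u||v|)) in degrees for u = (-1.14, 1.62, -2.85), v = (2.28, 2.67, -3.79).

With u = (-1.14, 1.62, -2.85), v = (2.28, 2.67, -3.79):
u·v = (-1.14)·2.28 + 1.62·2.67 + (-2.85)·(-3.79) = (-2.5992) + 4.3254 + 10.8015 = 12.5277.
|u| = √((-1.14)² + 1.62² + (-2.85)²) = √(1.2996 + 2.6244 + 8.1225) = √12.0465, |v| = √(2.28² + 2.67² + (-3.79)²) = √(5.1984 + 7.1289 + 14.3641) = √26.6914.
cos θ = (u·v)/(|u||v|) = 12.5277/(√12.0465·√26.6914) ≈ 0.698643
θ = arccos(0.698643) ≈ 45.68°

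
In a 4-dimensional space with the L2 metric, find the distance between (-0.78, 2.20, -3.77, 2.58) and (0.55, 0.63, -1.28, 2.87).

(Σ|x_i - y_i|^2)^(1/2) = (|-0.78 - 0.55|^2 + |2.2 - 0.63|^2 + |-3.77 - (-1.28)|^2 + |2.58 - 2.87|^2)^(1/2)
= (1.33^2 + 1.57^2 + 2.49^2 + 0.29^2)^(1/2) = (1.7689 + 2.4649 + 6.2001 + 0.0841)^(1/2) = (10.518)^(1/2) ≈ 3.2431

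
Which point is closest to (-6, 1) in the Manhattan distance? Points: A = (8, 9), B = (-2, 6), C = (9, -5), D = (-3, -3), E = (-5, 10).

Distances: d(A) = 22, d(B) = 9, d(C) = 21, d(D) = 7, d(E) = 10. Nearest: D = (-3, -3) with distance 7.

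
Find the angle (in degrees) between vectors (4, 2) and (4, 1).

With u = (4, 2), v = (4, 1):
u·v = 4·4 + 2·1 = 16 + 2 = 18.
|u| = √(4² + 2²) = √20, |v| = √(4² + 1²) = √17, so |u||v| = √(20·17) = √340.
cos θ = (u·v)/(|u||v|) = 18/√340 ≈ 0.976187
θ = arccos(0.976187) ≈ 12.53°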